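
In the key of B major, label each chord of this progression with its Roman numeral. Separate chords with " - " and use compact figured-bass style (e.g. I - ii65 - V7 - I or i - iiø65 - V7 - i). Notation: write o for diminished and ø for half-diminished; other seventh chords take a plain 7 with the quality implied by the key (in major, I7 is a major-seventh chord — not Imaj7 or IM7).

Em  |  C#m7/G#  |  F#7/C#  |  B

iv - ii43 - V43 - I

Em: minor triad on E — chromatic; iv (borrowed from the parallel minor).
C#m7/G#: minor seventh chord on C# = scale degree 2 → ii43.
F#7/C#: root F# is the dominant; dominant seventh chord there is V43.
B: major triad on B = scale degree 1 → I.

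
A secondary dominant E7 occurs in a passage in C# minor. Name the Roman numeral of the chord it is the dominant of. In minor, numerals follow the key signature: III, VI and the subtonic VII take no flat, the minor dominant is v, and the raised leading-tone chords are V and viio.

The chord is a dominant seventh chord on E.
A dominant resolves down a perfect fifth: E → A. In C# minor, A is scale degree 6, i.e. VI.

VI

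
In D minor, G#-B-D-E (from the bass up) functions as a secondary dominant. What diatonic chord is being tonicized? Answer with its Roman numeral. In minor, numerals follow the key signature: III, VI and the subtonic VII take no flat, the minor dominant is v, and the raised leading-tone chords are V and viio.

The chord is a dominant seventh chord on E.
A dominant resolves down a perfect fifth: E → A. In D minor, A is scale degree 5, i.e. V.

V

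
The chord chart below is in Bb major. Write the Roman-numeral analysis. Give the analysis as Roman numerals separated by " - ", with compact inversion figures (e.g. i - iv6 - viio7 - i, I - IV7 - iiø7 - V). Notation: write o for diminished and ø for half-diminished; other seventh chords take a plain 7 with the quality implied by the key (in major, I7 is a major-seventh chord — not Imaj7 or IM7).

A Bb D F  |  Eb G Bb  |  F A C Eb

A-Bb-D-F: root Bb is the tonic; major seventh chord there is I42.
Eb-G-Bb: root Eb is the subdominant; major triad there is IV.
F-A-C-Eb has root F, degree 5 in Bb major, so V7.

I42 - IV - V7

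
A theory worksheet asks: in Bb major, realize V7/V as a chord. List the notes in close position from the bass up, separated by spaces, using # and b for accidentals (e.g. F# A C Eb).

C E G Bb

The slash means an applied dominant: we want the dominant of V. In Bb major, V is F major, and its dominant is built on C.
Building a dominant seventh chord on C gives C-E-G-Bb.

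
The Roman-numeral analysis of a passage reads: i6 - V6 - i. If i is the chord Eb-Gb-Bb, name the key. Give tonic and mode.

i is given as Eb-Gb-Bb — a minor triad with root Eb.
If Eb is scale degree 1 and the mode makes that degree carry a minor triad, the tonic is Eb and the mode is minor.

Eb minor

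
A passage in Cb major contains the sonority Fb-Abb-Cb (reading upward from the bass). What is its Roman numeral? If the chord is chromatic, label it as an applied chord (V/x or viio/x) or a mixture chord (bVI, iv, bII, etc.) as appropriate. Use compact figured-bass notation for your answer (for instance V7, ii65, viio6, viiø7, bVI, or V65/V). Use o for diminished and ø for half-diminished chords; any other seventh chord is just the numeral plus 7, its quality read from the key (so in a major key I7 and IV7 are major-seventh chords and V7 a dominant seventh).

iv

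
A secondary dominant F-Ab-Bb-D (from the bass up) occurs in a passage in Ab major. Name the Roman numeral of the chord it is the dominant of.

The chord is a dominant seventh chord on Bb.
A dominant resolves down a perfect fifth: Bb → Eb. In Ab major, Eb is scale degree 5, i.e. V.

V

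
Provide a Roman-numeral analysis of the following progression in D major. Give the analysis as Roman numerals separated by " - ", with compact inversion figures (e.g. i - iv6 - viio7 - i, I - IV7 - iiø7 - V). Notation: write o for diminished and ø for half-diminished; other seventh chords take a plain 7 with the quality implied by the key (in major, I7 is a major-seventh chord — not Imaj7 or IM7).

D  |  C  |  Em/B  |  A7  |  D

I - bVII - ii64 - V7 - I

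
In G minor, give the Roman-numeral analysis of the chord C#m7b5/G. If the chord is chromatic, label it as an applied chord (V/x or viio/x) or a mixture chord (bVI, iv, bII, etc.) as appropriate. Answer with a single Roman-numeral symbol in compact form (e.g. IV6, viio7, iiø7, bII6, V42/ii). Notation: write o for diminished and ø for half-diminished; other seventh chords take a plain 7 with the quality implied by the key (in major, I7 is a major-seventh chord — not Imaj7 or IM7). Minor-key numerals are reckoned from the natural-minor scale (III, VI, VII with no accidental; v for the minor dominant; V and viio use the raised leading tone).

viiø43/V

Stacked in thirds the chord is C#-E-G-B: a half-diminished seventh chord on C#.
C# sits a half step below D (V in G minor); a diminished chord there is the applied leading-tone chord of V.
With G in the bass the chord is in second inversion, so the figured bass is 43.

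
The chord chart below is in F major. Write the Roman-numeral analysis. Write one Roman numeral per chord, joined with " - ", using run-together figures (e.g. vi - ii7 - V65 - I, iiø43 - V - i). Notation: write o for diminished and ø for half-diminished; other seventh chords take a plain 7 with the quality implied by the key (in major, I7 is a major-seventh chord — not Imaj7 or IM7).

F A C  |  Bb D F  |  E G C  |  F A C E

I - IV - V6 - I7

F-A-C has root F, degree 1 in F major, so I.
Bb-D-F has root Bb, degree 4 in F major, so IV.
E-G-C: root C is the dominant; major triad there is V6.
F-A-C-E: major seventh chord on F = scale degree 1 → I7.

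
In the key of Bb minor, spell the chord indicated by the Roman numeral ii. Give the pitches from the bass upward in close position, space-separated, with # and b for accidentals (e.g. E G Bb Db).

Scale degree 2 in Bb minor is C; here the chord built on it is altered to a minor triad. ii is the minor supertonic, borrowed from the parallel major (the Dorian ii).
So the chord is C-Eb-G, a minor triad.

C Eb G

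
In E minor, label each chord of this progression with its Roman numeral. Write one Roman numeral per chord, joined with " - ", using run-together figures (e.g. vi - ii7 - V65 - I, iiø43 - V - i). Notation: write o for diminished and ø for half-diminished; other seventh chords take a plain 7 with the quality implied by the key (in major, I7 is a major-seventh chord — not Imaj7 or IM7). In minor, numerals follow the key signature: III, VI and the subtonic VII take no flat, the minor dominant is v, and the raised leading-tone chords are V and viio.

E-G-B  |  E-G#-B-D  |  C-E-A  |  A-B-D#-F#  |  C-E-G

E-G-B has root E, degree 1 in E minor, so i.
E-G#-B-D: a dominant seventh chord on E, the applied dominant of iv → V7/iv.
C-E-A: minor triad on A = scale degree 4 → iv6.
A-B-D#-F#: dominant seventh chord on B = scale degree 5 → V42.
C-E-G: root C is the submediant; major triad there is VI.

i - V7/iv - iv6 - V42 - VI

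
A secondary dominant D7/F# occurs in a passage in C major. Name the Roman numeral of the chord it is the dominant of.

V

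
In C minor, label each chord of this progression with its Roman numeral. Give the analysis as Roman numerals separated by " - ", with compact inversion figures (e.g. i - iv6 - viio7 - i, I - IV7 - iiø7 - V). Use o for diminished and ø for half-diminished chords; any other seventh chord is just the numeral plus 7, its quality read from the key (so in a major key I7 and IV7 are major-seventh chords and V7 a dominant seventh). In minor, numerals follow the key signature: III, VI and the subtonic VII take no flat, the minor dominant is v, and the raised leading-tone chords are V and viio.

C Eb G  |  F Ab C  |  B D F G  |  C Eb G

C-Eb-G: minor triad on C = scale degree 1 → i.
F-Ab-C: root F is the subdominant; minor triad there is iv.
B-D-F-G: root G is the dominant; dominant seventh chord there is V65.
C-Eb-G: minor triad on C = scale degree 1 → i.

i - iv - V65 - i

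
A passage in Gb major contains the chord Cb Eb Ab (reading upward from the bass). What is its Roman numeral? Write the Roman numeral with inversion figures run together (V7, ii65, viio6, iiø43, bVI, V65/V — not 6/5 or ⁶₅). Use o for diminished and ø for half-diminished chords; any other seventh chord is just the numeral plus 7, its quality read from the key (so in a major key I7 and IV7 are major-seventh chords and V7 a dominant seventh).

ii6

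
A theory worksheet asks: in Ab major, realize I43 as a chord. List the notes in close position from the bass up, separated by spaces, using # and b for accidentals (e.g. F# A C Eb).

Eb G Ab C

In Ab major, the first degree is Ab, and the diatonic chord built there is a major seventh chord.
Stacking thirds from Ab gives Ab-C-Eb-G.
With the 43 figure the chord is in second inversion; from the bass Eb upward in close position it reads Eb-G-Ab-C.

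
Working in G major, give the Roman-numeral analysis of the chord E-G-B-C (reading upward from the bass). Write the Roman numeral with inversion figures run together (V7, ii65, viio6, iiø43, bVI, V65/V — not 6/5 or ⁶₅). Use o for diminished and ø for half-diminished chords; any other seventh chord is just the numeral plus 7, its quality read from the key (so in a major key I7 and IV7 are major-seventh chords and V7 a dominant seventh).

IV65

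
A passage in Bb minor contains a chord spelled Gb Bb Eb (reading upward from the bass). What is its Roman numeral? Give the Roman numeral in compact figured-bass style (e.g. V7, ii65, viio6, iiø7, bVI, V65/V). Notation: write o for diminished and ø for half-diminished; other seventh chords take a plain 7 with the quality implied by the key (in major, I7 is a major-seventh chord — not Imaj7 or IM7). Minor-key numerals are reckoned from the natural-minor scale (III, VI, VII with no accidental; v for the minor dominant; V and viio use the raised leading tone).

The pitches Eb-Gb-Bb form a minor triad rooted on Eb.
Eb is scale degree 4 in Bb minor, and a minor triad on that degree is written iv.
With Gb in the bass the chord is in first inversion, so the figured bass is 6.

iv6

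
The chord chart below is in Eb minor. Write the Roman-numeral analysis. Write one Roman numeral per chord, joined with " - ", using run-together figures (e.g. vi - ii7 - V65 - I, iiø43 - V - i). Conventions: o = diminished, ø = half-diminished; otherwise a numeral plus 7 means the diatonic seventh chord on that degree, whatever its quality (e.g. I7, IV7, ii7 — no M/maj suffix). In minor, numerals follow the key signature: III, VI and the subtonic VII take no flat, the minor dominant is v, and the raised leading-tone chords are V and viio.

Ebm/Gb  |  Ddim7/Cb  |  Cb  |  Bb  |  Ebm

i6 - viio42 - VI - V - i

Ebm/Gb: root Eb is the tonic; minor triad there is i6.
Ddim7/Cb has root D, degree 7 in Eb minor, so viio42.
Cb: major triad on Cb = scale degree 6 → VI.
Bb has root Bb, degree 5 in Eb minor, so V.
Ebm: root Eb is the tonic; minor triad there is i.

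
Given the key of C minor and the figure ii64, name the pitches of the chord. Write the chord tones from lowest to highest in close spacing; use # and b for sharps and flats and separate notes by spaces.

A D F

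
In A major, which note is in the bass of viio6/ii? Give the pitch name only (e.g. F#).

C#

The applied chord viio6/ii is rooted on A#: A#-C#-E.
The figure 6 means first inversion — the third is in the bass.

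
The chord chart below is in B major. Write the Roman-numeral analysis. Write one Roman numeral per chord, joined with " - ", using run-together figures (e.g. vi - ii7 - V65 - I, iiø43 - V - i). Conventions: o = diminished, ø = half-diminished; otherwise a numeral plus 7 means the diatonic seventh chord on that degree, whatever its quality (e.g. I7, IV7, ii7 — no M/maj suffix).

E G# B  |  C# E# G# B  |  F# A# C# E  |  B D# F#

E-G#-B: root E is the subdominant; major triad there is IV.
C#-E#-G#-B: chromatic; C# is V of V, so V7/V.
F#-A#-C#-E has root F#, degree 5 in B major, so V7.
B-D#-F#: major triad on B = scale degree 1 → I.

IV - V7/V - V7 - I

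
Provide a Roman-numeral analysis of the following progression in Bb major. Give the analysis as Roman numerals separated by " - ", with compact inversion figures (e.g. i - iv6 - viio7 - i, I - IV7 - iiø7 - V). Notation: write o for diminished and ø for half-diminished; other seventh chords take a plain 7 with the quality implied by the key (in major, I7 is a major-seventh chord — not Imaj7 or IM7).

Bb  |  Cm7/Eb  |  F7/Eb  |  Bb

I - ii65 - V42 - I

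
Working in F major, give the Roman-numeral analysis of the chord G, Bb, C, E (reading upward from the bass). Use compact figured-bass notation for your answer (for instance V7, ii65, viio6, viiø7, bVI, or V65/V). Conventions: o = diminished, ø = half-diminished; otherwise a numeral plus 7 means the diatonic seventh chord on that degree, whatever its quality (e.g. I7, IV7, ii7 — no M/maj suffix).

Stacked in thirds the chord is C-E-G-Bb: a dominant seventh chord on C.
C is scale degree 5 in F major, and a dominant seventh chord on that degree is written V7.
With G in the bass the chord is in second inversion, so the figured bass is 43.

V43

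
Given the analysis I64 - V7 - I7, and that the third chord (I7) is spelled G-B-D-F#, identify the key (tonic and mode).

The chord Gmaj7 is a major seventh chord rooted on G; its label is I7.
If G is scale degree 1 and the mode makes that degree carry a major seventh chord, the tonic is G and the mode is major.

G major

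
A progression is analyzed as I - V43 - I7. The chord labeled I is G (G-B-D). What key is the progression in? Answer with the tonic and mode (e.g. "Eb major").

G major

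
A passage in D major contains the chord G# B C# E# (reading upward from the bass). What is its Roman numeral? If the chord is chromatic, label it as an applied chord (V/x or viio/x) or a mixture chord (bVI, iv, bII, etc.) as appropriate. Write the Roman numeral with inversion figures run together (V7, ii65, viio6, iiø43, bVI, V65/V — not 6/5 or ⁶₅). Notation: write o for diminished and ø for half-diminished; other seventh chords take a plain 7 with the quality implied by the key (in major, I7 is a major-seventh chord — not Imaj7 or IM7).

V43/iii

Stacked in thirds the chord is C#-E#-G#-B: a dominant seventh chord on C#.
C# is not a diatonic chord root with this quality in D major, but it lies a perfect fifth above F# (iii), so the chord functions as an applied dominant of iii.
With G# in the bass the chord is in second inversion, so the figured bass is 43.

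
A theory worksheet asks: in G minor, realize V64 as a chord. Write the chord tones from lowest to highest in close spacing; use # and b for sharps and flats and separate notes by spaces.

A D F#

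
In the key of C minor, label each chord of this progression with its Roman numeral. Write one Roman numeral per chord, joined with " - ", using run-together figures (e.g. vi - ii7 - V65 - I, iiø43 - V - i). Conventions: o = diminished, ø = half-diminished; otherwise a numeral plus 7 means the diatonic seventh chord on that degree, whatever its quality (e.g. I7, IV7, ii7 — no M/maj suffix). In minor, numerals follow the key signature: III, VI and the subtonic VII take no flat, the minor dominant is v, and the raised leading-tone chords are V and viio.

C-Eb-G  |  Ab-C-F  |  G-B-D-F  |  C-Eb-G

C-Eb-G: minor triad on C = scale degree 1 → i.
Ab-C-F: root F is the subdominant; minor triad there is iv6.
G-B-D-F: root G is the dominant; dominant seventh chord there is V7.
C-Eb-G: minor triad on C = scale degree 1 → i.

i - iv6 - V7 - i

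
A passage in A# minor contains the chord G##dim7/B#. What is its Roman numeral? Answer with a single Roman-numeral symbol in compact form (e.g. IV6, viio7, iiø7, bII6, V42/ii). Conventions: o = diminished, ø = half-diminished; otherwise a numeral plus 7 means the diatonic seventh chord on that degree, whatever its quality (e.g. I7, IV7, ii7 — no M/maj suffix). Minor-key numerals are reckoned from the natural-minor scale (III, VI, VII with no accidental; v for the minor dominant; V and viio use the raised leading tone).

Stacked in thirds the chord is G##-B#-D#-F#: a fully diminished seventh chord on G##.
In A# minor, G## is the leading tone; the diatonic fully diminished seventh chord there is viio7.
With B# in the bass the chord is in first inversion, so the figured bass is 65.

viio65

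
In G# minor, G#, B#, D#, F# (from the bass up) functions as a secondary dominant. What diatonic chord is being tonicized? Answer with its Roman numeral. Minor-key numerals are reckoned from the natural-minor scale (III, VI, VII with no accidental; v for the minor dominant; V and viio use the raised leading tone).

iv

The chord is a dominant seventh chord on G#.
A dominant resolves down a perfect fifth: G# → C#. In G# minor, C# is scale degree 4, i.e. iv.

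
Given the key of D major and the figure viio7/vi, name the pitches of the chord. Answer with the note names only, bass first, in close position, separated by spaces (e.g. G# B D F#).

The slash marks an applied leading-tone chord: viio of vi. In D major, vi is B, so the leading tone to it is A#, a half step below.
Building a fully diminished seventh chord on A# gives A#-C#-E-G.

A# C# E G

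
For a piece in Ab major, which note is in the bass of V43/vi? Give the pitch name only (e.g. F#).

The applied chord V43/vi is rooted on C: C-E-G-Bb.
The figure 43 means second inversion — the fifth is in the bass.

G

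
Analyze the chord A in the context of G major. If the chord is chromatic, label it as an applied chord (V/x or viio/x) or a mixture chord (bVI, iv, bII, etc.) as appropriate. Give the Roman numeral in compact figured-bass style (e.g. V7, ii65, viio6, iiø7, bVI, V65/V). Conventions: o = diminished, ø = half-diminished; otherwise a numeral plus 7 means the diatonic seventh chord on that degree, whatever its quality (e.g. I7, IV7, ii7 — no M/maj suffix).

V/V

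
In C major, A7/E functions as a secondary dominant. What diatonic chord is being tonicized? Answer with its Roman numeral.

ii

The chord is a dominant seventh chord on A.
A dominant resolves down a perfect fifth: A → D. In C major, D is scale degree 2, i.e. ii.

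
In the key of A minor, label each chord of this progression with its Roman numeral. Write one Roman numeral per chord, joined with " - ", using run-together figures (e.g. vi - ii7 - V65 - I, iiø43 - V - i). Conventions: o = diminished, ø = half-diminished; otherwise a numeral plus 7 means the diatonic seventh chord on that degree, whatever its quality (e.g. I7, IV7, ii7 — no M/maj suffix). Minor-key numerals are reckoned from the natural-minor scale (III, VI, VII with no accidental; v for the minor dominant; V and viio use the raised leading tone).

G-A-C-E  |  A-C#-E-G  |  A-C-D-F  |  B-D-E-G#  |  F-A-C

G-A-C-E: root A is the tonic; minor seventh chord there is i42.
A-C#-E-G: chromatic; A is V of iv, so V7/iv.
A-C-D-F: root D is the subdominant; minor seventh chord there is iv43.
B-D-E-G#: root E is the dominant; dominant seventh chord there is V43.
F-A-C: root F is the submediant; major triad there is VI.

i42 - V7/iv - iv43 - V43 - VI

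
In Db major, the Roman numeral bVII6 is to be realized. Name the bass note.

Eb

bVII in Db major has root Cb; the chord is Cb-Eb-Gb.
The figure 6 means first inversion — the third is in the bass.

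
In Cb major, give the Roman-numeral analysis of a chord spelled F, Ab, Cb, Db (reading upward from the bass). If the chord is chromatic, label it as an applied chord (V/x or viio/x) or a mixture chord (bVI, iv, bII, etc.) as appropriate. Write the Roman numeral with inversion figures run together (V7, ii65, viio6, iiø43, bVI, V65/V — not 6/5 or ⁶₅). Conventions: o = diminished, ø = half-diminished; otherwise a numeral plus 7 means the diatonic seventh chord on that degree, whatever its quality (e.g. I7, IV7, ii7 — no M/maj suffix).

Stacked in thirds the chord is Db-F-Ab-Cb: a dominant seventh chord on Db.
Db is not a diatonic chord root with this quality in Cb major, but it lies a perfect fifth above Gb (V), so the chord functions as an applied dominant of V.
With F in the bass the chord is in first inversion, so the figured bass is 65.

V65/V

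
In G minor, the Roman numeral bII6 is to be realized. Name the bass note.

C

bII in G minor has root Ab; the chord is Ab-C-Eb.
The figure 6 means first inversion — the third is in the bass.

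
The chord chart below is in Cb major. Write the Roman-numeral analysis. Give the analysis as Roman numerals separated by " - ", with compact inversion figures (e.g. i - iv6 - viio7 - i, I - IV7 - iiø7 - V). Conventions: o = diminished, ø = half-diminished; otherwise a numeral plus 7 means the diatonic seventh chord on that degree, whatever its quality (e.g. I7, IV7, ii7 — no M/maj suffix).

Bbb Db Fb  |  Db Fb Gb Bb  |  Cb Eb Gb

bVII - V43 - I

Bbb-Db-Fb: major triad on Bbb — chromatic; bVII (borrowed from the parallel minor).
Db-Fb-Gb-Bb has root Gb, degree 5 in Cb major, so V43.
Cb-Eb-Gb: major triad on Cb = scale degree 1 → I.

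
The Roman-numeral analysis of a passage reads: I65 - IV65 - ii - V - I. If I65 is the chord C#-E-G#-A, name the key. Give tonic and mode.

I65 is given as C#-E-G#-A — a major seventh chord with root A.
If A is scale degree 1 and the mode makes that degree carry a major seventh chord, the tonic is A and the mode is major.

A major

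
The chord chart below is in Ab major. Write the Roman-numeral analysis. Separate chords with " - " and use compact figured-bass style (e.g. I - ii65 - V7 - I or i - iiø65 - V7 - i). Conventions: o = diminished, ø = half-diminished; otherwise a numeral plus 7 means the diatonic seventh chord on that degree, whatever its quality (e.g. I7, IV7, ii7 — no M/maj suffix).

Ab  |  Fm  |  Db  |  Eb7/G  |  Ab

Ab: root Ab is the tonic; major triad there is I.
Fm: minor triad on F = scale degree 6 → vi.
Db has root Db, degree 4 in Ab major, so IV.
Eb7/G: root Eb is the dominant; dominant seventh chord there is V65.
Ab: root Ab is the tonic; major triad there is I.

I - vi - IV - V65 - I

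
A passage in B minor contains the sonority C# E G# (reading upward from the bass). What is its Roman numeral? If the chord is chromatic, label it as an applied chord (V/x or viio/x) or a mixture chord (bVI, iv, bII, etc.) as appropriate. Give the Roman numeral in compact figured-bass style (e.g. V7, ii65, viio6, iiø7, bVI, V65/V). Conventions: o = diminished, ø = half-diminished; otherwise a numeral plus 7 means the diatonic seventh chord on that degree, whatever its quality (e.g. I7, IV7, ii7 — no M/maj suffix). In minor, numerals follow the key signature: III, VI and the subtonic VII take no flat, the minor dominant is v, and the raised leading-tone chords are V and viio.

ii

The pitches C#-E-G# form a minor triad rooted on C#.
C# is the second degree of B minor. This is the minor supertonic, borrowed from the parallel major (the Dorian ii).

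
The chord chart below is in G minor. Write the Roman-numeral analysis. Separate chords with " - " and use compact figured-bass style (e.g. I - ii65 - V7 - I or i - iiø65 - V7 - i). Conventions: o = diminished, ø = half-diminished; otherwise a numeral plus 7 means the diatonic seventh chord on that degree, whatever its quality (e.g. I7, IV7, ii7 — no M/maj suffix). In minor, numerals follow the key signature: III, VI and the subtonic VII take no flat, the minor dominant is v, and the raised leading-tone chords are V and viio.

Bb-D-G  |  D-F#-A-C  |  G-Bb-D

Bb-D-G: root G is the tonic; minor triad there is i6.
D-F#-A-C: root D is the dominant; dominant seventh chord there is V7.
G-Bb-D: root G is the tonic; minor triad there is i.

i6 - V7 - i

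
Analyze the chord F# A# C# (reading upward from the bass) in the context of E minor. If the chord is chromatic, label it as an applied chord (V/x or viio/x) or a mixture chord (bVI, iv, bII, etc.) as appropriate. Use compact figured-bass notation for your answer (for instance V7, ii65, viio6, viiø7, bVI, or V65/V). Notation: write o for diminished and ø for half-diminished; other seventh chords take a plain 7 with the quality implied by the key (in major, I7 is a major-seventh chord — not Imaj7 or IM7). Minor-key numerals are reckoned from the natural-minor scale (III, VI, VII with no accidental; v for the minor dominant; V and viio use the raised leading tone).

V/V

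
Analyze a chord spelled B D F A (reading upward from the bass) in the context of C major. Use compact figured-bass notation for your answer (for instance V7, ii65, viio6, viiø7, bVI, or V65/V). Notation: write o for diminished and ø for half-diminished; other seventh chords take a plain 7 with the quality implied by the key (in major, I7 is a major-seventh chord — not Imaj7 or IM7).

viiø7

The pitches B-D-F-A form a half-diminished seventh chord rooted on B.
B is scale degree 7 in C major, and a half-diminished seventh chord on that degree is written viiø7.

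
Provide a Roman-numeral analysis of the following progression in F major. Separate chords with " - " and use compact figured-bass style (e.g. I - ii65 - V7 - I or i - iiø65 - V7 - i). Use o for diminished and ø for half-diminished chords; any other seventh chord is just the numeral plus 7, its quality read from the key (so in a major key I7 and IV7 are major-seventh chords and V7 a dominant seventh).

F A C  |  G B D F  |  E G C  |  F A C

I - V7/V - V6 - I

F-A-C: major triad on F = scale degree 1 → I.
G-B-D-F: chromatic; G is V of V, so V7/V.
E-G-C has root C, degree 5 in F major, so V6.
F-A-C has root F, degree 1 in F major, so I.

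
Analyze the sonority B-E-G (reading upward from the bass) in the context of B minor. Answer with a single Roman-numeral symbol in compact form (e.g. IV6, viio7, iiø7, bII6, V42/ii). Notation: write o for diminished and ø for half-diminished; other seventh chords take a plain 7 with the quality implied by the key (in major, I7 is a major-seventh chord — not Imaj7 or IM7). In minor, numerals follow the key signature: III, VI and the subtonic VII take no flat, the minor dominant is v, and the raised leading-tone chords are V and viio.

iv64

Stacked in thirds the chord is E-G-B: a minor triad on E.
In B minor, E is the subdominant; the diatonic minor triad there is iv.
With B in the bass the chord is in second inversion, so the figured bass is 64.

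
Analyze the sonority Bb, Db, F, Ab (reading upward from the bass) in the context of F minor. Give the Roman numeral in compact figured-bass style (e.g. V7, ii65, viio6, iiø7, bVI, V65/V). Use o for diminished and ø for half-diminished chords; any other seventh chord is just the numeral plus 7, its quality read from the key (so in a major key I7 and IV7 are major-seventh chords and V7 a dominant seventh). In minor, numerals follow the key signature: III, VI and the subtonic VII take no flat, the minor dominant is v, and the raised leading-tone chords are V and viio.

iv7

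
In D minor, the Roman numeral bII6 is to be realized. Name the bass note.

bII in D minor has root Eb; the chord is Eb-G-Bb.
The figure 6 means first inversion — the third is in the bass.

G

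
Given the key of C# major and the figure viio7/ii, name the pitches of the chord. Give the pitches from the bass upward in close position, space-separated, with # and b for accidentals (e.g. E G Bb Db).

viio7/ii is a secondary leading-tone chord. The target ii is D# in C# major; the applied chord is rooted a semitone below, on C##.
Building a fully diminished seventh chord on C## gives C##-E#-G#-B.

C## E# G# B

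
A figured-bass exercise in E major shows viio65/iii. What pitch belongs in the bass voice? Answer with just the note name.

A#

The applied chord viio65/iii is rooted on F##: F##-A#-C#-E.
The figure 65 means first inversion — the third is in the bass.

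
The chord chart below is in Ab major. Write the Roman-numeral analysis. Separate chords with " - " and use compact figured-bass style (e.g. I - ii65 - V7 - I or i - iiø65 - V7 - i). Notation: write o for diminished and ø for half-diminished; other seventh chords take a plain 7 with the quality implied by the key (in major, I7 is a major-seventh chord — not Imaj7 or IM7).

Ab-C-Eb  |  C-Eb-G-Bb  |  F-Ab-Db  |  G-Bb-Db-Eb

Ab-C-Eb: root Ab is the tonic; major triad there is I.
C-Eb-G-Bb: root C is the mediant; minor seventh chord there is iii7.
F-Ab-Db has root Db, degree 4 in Ab major, so IV6.
G-Bb-Db-Eb: root Eb is the dominant; dominant seventh chord there is V65.

I - iii7 - IV6 - V65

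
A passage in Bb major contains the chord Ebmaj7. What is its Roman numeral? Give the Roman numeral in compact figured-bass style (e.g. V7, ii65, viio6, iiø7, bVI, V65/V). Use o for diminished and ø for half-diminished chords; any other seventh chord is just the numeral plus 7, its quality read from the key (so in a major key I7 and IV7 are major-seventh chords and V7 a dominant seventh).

The pitches Eb-G-Bb-D form a major seventh chord rooted on Eb.
Eb is scale degree 4 in Bb major, and a major seventh chord on that degree is written IV7.

IV7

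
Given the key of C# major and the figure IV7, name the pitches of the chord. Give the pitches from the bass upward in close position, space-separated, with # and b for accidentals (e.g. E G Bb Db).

F# A# C# E#

In C# major, the fourth degree is F#, and the diatonic chord built there is a major seventh chord.
That chord is spelled F#-A#-C#-E#.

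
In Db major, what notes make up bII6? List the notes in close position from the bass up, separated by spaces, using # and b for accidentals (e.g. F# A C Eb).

Gb Bbb Ebb

Scale degree 2 in Db major is Eb; lowering it a half step gives Ebb. bII6 is the Neapolitan sixth — a major triad on the lowered second degree, here in its customary first inversion.
So the chord is Ebb-Gb-Bbb, a major triad.
With the 6 figure the chord is in first inversion; from the bass Gb upward in close position it reads Gb-Bbb-Ebb.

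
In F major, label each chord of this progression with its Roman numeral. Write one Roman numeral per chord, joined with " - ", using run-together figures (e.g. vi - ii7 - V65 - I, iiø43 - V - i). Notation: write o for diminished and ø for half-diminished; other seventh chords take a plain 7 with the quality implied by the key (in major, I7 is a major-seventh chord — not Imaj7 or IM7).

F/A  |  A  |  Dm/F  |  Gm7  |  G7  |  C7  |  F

F/A: major triad on F = scale degree 1 → I6.
A: chromatic; A is V of vi, so V/vi.
Dm/F has root D, degree 6 in F major, so vi6.
Gm7: root G is the supertonic; minor seventh chord there is ii7.
G7 is the secondary dominant of V (dominant seventh chord on G): V7/V.
C7 has root C, degree 5 in F major, so V7.
F: root F is the tonic; major triad there is I.

I6 - V/vi - vi6 - ii7 - V7/V - V7 - I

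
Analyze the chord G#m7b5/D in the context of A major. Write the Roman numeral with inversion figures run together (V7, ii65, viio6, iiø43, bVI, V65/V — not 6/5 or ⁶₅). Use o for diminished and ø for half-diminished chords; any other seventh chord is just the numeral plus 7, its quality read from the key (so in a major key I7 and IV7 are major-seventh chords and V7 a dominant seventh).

Stacked in thirds the chord is G#-B-D-F#: a half-diminished seventh chord on G#.
In A major, G# is the leading tone; the diatonic half-diminished seventh chord there is viiø7.
With D in the bass the chord is in second inversion, so the figured bass is 43.

viiø43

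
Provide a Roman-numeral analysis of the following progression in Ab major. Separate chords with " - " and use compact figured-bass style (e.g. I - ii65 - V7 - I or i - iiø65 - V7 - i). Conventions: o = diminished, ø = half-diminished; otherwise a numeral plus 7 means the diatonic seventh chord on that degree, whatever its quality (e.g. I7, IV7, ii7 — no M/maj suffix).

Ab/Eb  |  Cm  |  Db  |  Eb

I64 - iii - IV - V

Ab/Eb: root Ab is the tonic; major triad there is I64.
Cm: root C is the mediant; minor triad there is iii.
Db has root Db, degree 4 in Ab major, so IV.
Eb has root Eb, degree 5 in Ab major, so V.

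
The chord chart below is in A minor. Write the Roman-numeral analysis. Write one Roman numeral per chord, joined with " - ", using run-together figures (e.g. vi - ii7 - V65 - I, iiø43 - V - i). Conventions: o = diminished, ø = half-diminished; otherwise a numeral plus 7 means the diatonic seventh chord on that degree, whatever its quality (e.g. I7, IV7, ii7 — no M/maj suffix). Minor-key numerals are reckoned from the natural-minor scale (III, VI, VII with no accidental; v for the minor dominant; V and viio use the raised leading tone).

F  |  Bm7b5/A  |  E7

VI - iiø42 - V7

F: major triad on F = scale degree 6 → VI.
Bm7b5/A: half-diminished seventh chord on B = scale degree 2 → iiø42.
E7 has root E, degree 5 in A minor, so V7.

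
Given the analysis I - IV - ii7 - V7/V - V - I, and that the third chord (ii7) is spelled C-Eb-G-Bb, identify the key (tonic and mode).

ii7 is given as C-Eb-G-Bb — a minor seventh chord with root C.
If C is scale degree 2 and the mode makes that degree carry a minor seventh chord, the tonic is Bb and the mode is major.

Bb major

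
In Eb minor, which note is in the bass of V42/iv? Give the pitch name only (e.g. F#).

Db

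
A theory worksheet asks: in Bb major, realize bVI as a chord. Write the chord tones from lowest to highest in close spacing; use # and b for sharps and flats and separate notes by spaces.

Gb Bb Db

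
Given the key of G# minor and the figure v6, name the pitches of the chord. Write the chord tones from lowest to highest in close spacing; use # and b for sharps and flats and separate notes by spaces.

The numeral's case and figure indicate a minor triad. In G# minor its root, scale degree 5, is D#.
Stacking thirds from D# gives D#-F#-A#.
With the 6 figure the chord is in first inversion; from the bass F# upward in close position it reads F#-A#-D#.

F# A# D#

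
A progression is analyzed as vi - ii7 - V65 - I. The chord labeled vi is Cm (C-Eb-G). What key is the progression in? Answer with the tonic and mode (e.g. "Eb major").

Eb major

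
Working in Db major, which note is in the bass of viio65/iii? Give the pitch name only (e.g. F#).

G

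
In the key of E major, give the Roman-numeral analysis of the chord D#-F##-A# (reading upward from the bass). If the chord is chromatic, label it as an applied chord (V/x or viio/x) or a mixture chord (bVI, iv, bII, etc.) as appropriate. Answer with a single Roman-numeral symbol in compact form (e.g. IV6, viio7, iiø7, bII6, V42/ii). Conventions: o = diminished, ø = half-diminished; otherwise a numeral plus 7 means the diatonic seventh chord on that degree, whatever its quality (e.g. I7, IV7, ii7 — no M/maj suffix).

V/iii

Stacked in thirds the chord is D#-F##-A#: a major triad on D#.
D# is not a diatonic chord root with this quality in E major, but it lies a perfect fifth above G# (iii), so the chord functions as an applied dominant of iii.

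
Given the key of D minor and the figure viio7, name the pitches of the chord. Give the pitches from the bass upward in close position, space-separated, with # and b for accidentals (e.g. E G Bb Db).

In D minor, the leading-tone chord is built on the raised seventh degree, C#.
That chord is spelled C#-E-G-Bb.

C# E G Bb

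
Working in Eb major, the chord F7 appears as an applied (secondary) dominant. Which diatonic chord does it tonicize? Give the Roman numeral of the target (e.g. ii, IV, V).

The chord is a dominant seventh chord on F.
A dominant resolves down a perfect fifth: F → Bb. In Eb major, Bb is scale degree 5, i.e. V.

V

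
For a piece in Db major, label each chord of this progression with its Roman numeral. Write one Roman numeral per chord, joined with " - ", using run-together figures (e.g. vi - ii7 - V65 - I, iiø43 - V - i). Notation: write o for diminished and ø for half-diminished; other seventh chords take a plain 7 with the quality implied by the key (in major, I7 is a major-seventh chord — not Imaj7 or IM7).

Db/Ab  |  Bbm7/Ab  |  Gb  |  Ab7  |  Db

I64 - vi42 - IV - V7 - I

Db/Ab: root Db is the tonic; major triad there is I64.
Bbm7/Ab: root Bb is the submediant; minor seventh chord there is vi42.
Gb has root Gb, degree 4 in Db major, so IV.
Ab7 has root Ab, degree 5 in Db major, so V7.
Db: root Db is the tonic; major triad there is I.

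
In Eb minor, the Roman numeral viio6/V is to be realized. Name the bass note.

The applied chord viio6/V is rooted on A: A-C-Eb.
The figure 6 means first inversion — the third is in the bass.

C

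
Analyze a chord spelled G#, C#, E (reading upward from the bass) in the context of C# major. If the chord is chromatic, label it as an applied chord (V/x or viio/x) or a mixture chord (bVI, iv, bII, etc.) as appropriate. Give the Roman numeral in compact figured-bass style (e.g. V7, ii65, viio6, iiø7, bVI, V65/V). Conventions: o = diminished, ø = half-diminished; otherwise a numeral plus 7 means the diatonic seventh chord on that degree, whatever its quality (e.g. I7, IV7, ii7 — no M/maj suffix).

i64

Stacked in thirds the chord is C#-E-G#: a minor triad on C#.
C# is the first degree of C# major. This is the minor tonic, borrowed from the parallel minor.
With G# in the bass the chord is in second inversion, so the figured bass is 64.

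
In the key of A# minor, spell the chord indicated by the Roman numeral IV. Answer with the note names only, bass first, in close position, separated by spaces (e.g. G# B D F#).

IV is the major subdominant, borrowed from the parallel major. In A# minor that root is D#.
So the chord is D#-F##-A#, a major triad.

D# F## A#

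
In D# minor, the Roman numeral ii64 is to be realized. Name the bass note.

B#

ii in D# minor has root E#; the chord is E#-G#-B#.
The figure 64 means second inversion — the fifth is in the bass.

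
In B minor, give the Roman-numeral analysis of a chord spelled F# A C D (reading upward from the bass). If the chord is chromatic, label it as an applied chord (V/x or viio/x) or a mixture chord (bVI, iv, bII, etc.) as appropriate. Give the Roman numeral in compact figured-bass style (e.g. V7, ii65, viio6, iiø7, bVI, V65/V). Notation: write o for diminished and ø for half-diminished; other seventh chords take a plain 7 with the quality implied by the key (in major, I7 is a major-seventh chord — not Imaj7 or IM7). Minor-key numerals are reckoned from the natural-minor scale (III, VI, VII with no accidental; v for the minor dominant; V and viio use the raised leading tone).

Stacked in thirds the chord is D-F#-A-C: a dominant seventh chord on D.
D is not a diatonic chord root with this quality in B minor, but it lies a perfect fifth above G (VI), so the chord functions as an applied dominant of VI.
With F# in the bass the chord is in first inversion, so the figured bass is 65.

V65/VI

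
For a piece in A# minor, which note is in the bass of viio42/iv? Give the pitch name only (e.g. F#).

B

The applied chord viio42/iv is rooted on C##: C##-E#-G#-B.
The figure 42 means third inversion — the seventh is in the bass.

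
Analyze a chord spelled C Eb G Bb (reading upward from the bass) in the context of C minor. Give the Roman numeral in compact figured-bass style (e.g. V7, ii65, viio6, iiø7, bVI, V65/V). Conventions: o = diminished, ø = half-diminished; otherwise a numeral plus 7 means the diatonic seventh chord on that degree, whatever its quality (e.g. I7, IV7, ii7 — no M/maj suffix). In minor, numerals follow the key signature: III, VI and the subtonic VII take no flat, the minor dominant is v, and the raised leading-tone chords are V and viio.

Stacked in thirds the chord is C-Eb-G-Bb: a minor seventh chord on C.
C is scale degree 1 in C minor, and a minor seventh chord on that degree is written i7.

i7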